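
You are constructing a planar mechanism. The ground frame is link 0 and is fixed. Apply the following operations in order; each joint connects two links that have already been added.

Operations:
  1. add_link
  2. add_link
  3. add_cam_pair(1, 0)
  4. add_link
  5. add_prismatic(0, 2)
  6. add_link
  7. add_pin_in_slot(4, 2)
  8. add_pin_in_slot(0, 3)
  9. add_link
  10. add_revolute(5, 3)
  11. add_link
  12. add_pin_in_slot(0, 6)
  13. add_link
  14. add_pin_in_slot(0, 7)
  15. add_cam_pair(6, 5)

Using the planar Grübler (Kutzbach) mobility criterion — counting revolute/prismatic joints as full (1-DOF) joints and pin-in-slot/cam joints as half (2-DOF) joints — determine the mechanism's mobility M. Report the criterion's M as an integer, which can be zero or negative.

M = 11

link 0 = ground. State L|J1|J2 = 1|0|0
+link1  2|0|0
+link2  3|0|0
C(1,0) f=2→J2  3|0|1
+link3  4|0|1
P(0,2) f=1→J1  4|1|1
+link4  5|1|1
PS(4,2) f=2→J2  5|1|2
PS(0,3) f=2→J2  5|1|3
+link5  6|1|3
R(5,3) f=1→J1  6|2|3
+link6  7|2|3
PS(0,6) f=2→J2  7|2|4
+link7  8|2|4
PS(0,7) f=2→J2  8|2|5
C(6,5) f=2→J2  8|2|6
M = 3(8−1)−2·2−6 = 21−4−6 = 11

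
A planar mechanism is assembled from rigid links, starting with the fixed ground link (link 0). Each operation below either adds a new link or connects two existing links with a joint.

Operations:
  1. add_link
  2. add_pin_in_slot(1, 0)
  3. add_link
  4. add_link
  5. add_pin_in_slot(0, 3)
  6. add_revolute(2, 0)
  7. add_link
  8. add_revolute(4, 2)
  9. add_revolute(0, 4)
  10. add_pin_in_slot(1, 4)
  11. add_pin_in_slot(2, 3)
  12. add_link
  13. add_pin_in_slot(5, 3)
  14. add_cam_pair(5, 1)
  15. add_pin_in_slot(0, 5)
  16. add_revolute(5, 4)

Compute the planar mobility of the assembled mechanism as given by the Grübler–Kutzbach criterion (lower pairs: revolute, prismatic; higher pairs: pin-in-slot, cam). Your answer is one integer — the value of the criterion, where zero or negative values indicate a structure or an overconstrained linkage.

(L,J1,J2)=(1,0,0); link0 fixed
link1: (2,0,0)
PS 1-0 [J2]: (2,0,1)
link2: (3,0,1)
link3: (4,0,1)
PS 0-3 [J2]: (4,0,2)
R 2-0 [J1]: (4,1,2)
link4: (5,1,2)
R 4-2 [J1]: (5,2,2)
R 0-4 [J1]: (5,3,2)
PS 1-4 [J2]: (5,3,3)
PS 2-3 [J2]: (5,3,4)
link5: (6,3,4)
PS 5-3 [J2]: (6,3,5)
C 5-1 [J2]: (6,3,6)
PS 0-5 [J2]: (6,3,7)
R 5-4 [J1]: (6,4,7)
Grübler: 3·5 − 2·4 − 7 = 0

M = 0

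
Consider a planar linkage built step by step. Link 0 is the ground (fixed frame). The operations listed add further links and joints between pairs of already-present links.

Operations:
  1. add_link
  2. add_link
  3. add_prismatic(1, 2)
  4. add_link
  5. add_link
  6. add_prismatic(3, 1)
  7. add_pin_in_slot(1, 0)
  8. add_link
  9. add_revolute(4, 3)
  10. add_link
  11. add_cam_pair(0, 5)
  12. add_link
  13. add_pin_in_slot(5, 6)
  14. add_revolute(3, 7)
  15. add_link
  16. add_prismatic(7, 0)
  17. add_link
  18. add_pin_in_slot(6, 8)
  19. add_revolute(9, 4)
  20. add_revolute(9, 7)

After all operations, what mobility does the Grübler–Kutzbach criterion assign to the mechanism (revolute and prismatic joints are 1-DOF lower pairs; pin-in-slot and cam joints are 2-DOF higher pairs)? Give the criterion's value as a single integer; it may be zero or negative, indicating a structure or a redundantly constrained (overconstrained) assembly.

ground; <1,0,0>
#1 <2,0,0>
#2 <3,0,0>
P:1↔2 J1 <3,1,0>
#3 <4,1,0>
#4 <5,1,0>
P:3↔1 J1 <5,2,0>
PS:1↔0 J2 <5,2,1>
#5 <6,2,1>
R:4↔3 J1 <6,3,1>
#6 <7,3,1>
C:0↔5 J2 <7,3,2>
#7 <8,3,2>
PS:5↔6 J2 <8,3,3>
R:3↔7 J1 <8,4,3>
#8 <9,4,3>
P:7↔0 J1 <9,5,3>
#9 <10,5,3>
PS:6↔8 J2 <10,5,4>
R:9↔4 J1 <10,6,4>
R:9↔7 J1 <10,7,4>
3×9 − 2×7 − 1×4 = 9

M = 9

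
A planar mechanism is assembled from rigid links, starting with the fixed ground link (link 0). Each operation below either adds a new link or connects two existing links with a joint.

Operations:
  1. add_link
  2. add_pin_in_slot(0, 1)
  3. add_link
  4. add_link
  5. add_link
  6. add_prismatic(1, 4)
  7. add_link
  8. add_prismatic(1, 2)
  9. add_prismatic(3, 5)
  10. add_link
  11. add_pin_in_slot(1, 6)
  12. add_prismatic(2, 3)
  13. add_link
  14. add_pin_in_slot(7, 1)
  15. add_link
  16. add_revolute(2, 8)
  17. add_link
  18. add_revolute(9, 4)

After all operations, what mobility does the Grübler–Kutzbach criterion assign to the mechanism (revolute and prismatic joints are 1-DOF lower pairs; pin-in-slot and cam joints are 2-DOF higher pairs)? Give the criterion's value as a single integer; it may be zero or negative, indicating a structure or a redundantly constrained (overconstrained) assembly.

M = 12

L=1 J1=0 J2=0
add link → L=2 J1=0 J2=0
PS@0,1 dof=2 J2 → L=2 J1=0 J2=1
add link → L=3 J1=0 J2=1
add link → L=4 J1=0 J2=1
add link → L=5 J1=0 J2=1
P@1,4 dof=1 J1 → L=5 J1=1 J2=1
add link → L=6 J1=1 J2=1
P@1,2 dof=1 J1 → L=6 J1=2 J2=1
P@3,5 dof=1 J1 → L=6 J1=3 J2=1
add link → L=7 J1=3 J2=1
PS@1,6 dof=2 J2 → L=7 J1=3 J2=2
P@2,3 dof=1 J1 → L=7 J1=4 J2=2
add link → L=8 J1=4 J2=2
PS@7,1 dof=2 J2 → L=8 J1=4 J2=3
add link → L=9 J1=4 J2=3
R@2,8 dof=1 J1 → L=9 J1=5 J2=3
add link → L=10 J1=5 J2=3
R@9,4 dof=1 J1 → L=10 J1=6 J2=3
M=3(L−1)−2J1−J2=3·9−2·6−3=12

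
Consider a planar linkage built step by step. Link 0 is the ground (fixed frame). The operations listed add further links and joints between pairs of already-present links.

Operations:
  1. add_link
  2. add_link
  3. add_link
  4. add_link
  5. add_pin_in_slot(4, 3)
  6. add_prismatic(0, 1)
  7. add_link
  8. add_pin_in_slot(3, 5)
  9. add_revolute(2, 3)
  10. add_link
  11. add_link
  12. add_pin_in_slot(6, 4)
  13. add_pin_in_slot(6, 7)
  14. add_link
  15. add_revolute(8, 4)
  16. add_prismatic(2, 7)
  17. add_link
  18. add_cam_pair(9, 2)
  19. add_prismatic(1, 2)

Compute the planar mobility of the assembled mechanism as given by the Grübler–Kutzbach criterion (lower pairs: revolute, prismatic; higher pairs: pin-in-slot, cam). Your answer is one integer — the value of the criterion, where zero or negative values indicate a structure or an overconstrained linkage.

M = 12

link 0 = ground. State L|J1|J2 = 1|0|0
+link1  2|0|0
+link2  3|0|0
+link3  4|0|0
+link4  5|0|0
PS(4,3) f=2→J2  5|0|1
P(0,1) f=1→J1  5|1|1
+link5  6|1|1
PS(3,5) f=2→J2  6|1|2
R(2,3) f=1→J1  6|2|2
+link6  7|2|2
+link7  8|2|2
PS(6,4) f=2→J2  8|2|3
PS(6,7) f=2→J2  8|2|4
+link8  9|2|4
R(8,4) f=1→J1  9|3|4
P(2,7) f=1→J1  9|4|4
+link9  10|4|4
C(9,2) f=2→J2  10|4|5
P(1,2) f=1→J1  10|5|5
M = 3(10−1)−2·5−5 = 27−10−5 = 12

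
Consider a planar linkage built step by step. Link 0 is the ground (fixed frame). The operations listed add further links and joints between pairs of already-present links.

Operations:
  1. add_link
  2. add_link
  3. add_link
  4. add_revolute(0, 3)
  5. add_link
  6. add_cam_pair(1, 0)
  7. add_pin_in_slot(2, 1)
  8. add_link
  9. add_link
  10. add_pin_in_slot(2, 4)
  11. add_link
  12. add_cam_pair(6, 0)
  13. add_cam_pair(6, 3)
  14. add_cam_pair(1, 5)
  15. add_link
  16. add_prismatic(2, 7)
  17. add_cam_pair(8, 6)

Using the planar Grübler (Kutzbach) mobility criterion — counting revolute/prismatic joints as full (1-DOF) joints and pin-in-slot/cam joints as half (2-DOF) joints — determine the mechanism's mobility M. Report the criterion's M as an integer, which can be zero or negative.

[1;0;0] (link 0 is ground)
L+ [2;0;0]
L+ [3;0;0]
L+ [4;0;0]
R(0,3)∈J1 [4;1;0]
L+ [5;1;0]
C(1,0)∈J2 [5;1;1]
PS(2,1)∈J2 [5;1;2]
L+ [6;1;2]
L+ [7;1;2]
PS(2,4)∈J2 [7;1;3]
L+ [8;1;3]
C(6,0)∈J2 [8;1;4]
C(6,3)∈J2 [8;1;5]
C(1,5)∈J2 [8;1;6]
L+ [9;1;6]
P(2,7)∈J1 [9;2;6]
C(8,6)∈J2 [9;2;7]
mobility = 24 − 4 − 7 = 13

M = 13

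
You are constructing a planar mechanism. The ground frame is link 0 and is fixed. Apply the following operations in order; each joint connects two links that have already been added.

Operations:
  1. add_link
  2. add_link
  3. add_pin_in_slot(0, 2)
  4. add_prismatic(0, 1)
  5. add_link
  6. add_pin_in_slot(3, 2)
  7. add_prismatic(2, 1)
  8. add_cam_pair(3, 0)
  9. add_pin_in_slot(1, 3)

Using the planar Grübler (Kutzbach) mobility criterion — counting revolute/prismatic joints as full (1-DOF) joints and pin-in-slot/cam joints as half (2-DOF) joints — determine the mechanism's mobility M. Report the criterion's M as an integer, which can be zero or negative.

link 0 = ground. State L|J1|J2 = 1|0|0
+link1  2|0|0
+link2  3|0|0
PS(0,2) f=2→J2  3|0|1
P(0,1) f=1→J1  3|1|1
+link3  4|1|1
PS(3,2) f=2→J2  4|1|2
P(2,1) f=1→J1  4|2|2
C(3,0) f=2→J2  4|2|3
PS(1,3) f=2→J2  4|2|4
M = 3(4−1)−2·2−4 = 9−4−4 = 1

M = 1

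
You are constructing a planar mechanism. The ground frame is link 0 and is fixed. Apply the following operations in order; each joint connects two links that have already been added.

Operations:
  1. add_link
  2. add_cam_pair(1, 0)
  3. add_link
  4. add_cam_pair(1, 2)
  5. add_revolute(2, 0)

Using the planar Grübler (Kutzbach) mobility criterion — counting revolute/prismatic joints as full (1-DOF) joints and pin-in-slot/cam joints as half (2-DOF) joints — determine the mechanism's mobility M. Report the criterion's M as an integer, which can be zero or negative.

ground; <1,0,0>
#1 <2,0,0>
C:1↔0 J2 <2,0,1>
#2 <3,0,1>
C:1↔2 J2 <3,0,2>
R:2↔0 J1 <3,1,2>
3×2 − 2×1 − 1×2 = 2

M = 2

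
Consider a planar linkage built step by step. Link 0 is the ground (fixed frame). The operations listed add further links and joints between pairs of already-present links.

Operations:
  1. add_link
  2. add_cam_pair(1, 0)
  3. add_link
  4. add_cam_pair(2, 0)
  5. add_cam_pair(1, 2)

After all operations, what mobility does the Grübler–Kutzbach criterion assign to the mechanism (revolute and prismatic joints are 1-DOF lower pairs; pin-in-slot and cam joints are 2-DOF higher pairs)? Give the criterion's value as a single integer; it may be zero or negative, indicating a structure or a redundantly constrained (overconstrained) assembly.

M = 3

ground; <1,0,0>
#1 <2,0,0>
C:1↔0 J2 <2,0,1>
#2 <3,0,1>
C:2↔0 J2 <3,0,2>
C:1↔2 J2 <3,0,3>
3×2 − 2×0 − 1×3 = 3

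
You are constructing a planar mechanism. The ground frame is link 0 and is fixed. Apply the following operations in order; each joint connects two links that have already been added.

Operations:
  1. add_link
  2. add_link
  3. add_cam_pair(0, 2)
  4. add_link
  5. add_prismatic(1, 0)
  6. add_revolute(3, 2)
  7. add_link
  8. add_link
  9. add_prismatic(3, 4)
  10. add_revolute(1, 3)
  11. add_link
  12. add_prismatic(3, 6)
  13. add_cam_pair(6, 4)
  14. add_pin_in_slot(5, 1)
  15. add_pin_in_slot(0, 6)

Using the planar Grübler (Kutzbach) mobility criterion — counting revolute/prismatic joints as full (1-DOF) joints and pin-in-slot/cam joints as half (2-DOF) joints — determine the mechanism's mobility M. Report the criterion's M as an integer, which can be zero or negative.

(L,J1,J2)=(1,0,0); link0 fixed
link1: (2,0,0)
link2: (3,0,0)
C 0-2 [J2]: (3,0,1)
link3: (4,0,1)
P 1-0 [J1]: (4,1,1)
R 3-2 [J1]: (4,2,1)
link4: (5,2,1)
link5: (6,2,1)
P 3-4 [J1]: (6,3,1)
R 1-3 [J1]: (6,4,1)
link6: (7,4,1)
P 3-6 [J1]: (7,5,1)
C 6-4 [J2]: (7,5,2)
PS 5-1 [J2]: (7,5,3)
PS 0-6 [J2]: (7,5,4)
Grübler: 3·6 − 2·5 − 4 = 4

M = 4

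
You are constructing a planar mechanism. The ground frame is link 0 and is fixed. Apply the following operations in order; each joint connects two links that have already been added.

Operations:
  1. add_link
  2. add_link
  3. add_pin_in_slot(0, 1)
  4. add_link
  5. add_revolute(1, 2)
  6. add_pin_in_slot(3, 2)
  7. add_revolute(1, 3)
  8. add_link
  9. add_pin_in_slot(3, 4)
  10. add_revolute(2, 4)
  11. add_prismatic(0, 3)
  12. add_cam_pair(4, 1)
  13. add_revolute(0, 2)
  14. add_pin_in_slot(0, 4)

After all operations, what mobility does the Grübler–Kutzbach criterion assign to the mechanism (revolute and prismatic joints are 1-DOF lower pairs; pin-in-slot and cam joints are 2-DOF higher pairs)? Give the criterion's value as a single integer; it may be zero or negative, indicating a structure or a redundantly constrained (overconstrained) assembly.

link 0 = ground. State L|J1|J2 = 1|0|0
+link1  2|0|0
+link2  3|0|0
PS(0,1) f=2→J2  3|0|1
+link3  4|0|1
R(1,2) f=1→J1  4|1|1
PS(3,2) f=2→J2  4|1|2
R(1,3) f=1→J1  4|2|2
+link4  5|2|2
PS(3,4) f=2→J2  5|2|3
R(2,4) f=1→J1  5|3|3
P(0,3) f=1→J1  5|4|3
C(4,1) f=2→J2  5|4|4
R(0,2) f=1→J1  5|5|4
PS(0,4) f=2→J2  5|5|5
M = 3(5−1)−2·5−5 = 12−10−5 = -3

M = -3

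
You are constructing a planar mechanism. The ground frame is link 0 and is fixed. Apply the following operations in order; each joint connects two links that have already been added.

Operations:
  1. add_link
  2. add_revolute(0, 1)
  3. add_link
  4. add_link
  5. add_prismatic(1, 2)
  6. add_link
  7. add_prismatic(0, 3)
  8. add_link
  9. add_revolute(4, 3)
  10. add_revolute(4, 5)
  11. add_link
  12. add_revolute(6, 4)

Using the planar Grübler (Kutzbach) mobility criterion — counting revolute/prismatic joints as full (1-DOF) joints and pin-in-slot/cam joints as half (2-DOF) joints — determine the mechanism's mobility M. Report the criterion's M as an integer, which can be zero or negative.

L=1 J1=0 J2=0
add link → L=2 J1=0 J2=0
R@0,1 dof=1 J1 → L=2 J1=1 J2=0
add link → L=3 J1=1 J2=0
add link → L=4 J1=1 J2=0
P@1,2 dof=1 J1 → L=4 J1=2 J2=0
add link → L=5 J1=2 J2=0
P@0,3 dof=1 J1 → L=5 J1=3 J2=0
add link → L=6 J1=3 J2=0
R@4,3 dof=1 J1 → L=6 J1=4 J2=0
R@4,5 dof=1 J1 → L=6 J1=5 J2=0
add link → L=7 J1=5 J2=0
R@6,4 dof=1 J1 → L=7 J1=6 J2=0
M=3(L−1)−2J1−J2=3·6−2·6−0=6

M = 6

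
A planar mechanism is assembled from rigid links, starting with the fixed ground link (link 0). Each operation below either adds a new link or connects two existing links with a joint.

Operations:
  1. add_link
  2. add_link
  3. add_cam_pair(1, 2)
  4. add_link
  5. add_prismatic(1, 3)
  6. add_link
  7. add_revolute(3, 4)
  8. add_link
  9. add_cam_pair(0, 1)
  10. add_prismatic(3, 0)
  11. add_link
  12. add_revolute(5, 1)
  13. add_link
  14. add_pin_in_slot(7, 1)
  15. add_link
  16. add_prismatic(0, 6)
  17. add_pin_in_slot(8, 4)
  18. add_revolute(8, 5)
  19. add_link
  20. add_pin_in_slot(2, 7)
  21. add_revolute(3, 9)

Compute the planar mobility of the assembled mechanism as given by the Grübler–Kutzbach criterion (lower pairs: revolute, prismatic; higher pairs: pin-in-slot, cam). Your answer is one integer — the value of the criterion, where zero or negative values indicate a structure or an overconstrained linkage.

link 0 = ground. State L|J1|J2 = 1|0|0
+link1  2|0|0
+link2  3|0|0
C(1,2) f=2→J2  3|0|1
+link3  4|0|1
P(1,3) f=1→J1  4|1|1
+link4  5|1|1
R(3,4) f=1→J1  5|2|1
+link5  6|2|1
C(0,1) f=2→J2  6|2|2
P(3,0) f=1→J1  6|3|2
+link6  7|3|2
R(5,1) f=1→J1  7|4|2
+link7  8|4|2
PS(7,1) f=2→J2  8|4|3
+link8  9|4|3
P(0,6) f=1→J1  9|5|3
PS(8,4) f=2→J2  9|5|4
R(8,5) f=1→J1  9|6|4
+link9  10|6|4
PS(2,7) f=2→J2  10|6|5
R(3,9) f=1→J1  10|7|5
M = 3(10−1)−2·7−5 = 27−14−5 = 8

M = 8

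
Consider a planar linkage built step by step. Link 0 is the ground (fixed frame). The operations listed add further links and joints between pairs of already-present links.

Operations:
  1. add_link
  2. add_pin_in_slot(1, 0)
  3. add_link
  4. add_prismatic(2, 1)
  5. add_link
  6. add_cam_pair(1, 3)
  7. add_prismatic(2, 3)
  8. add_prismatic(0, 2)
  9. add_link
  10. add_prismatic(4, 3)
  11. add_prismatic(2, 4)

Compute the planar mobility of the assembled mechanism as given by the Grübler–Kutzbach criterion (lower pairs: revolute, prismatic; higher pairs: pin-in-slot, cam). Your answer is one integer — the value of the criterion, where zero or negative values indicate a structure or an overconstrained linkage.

M = 0

(L,J1,J2)=(1,0,0); link0 fixed
link1: (2,0,0)
PS 1-0 [J2]: (2,0,1)
link2: (3,0,1)
P 2-1 [J1]: (3,1,1)
link3: (4,1,1)
C 1-3 [J2]: (4,1,2)
P 2-3 [J1]: (4,2,2)
P 0-2 [J1]: (4,3,2)
link4: (5,3,2)
P 4-3 [J1]: (5,4,2)
P 2-4 [J1]: (5,5,2)
Grübler: 3·4 − 2·5 − 2 = 0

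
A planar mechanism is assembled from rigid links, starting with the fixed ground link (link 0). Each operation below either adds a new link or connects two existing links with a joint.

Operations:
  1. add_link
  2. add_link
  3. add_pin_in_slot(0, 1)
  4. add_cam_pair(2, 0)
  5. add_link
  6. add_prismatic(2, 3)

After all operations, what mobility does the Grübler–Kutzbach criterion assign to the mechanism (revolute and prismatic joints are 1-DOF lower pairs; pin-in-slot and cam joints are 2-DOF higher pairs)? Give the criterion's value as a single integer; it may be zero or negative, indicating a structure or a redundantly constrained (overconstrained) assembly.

M = 5

(L,J1,J2)=(1,0,0); link0 fixed
link1: (2,0,0)
link2: (3,0,0)
PS 0-1 [J2]: (3,0,1)
C 2-0 [J2]: (3,0,2)
link3: (4,0,2)
P 2-3 [J1]: (4,1,2)
Grübler: 3·3 − 2·1 − 2 = 5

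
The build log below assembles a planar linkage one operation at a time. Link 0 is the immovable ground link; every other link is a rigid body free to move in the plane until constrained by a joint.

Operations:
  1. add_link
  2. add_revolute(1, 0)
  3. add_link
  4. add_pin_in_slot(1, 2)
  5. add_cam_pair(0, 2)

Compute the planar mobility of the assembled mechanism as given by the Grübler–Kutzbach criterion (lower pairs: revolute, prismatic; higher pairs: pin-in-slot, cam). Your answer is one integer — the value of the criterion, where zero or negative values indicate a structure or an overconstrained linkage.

(L,J1,J2)=(1,0,0); link0 fixed
link1: (2,0,0)
R 1-0 [J1]: (2,1,0)
link2: (3,1,0)
PS 1-2 [J2]: (3,1,1)
C 0-2 [J2]: (3,1,2)
Grübler: 3·2 − 2·1 − 2 = 2

M = 2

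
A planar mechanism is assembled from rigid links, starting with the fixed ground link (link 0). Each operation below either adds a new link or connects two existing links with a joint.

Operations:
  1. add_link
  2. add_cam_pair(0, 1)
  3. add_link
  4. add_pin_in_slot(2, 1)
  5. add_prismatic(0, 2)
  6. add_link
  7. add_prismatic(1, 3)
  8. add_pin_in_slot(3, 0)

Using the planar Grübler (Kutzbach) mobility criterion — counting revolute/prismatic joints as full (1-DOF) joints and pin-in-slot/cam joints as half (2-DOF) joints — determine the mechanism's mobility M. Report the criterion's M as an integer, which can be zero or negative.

M = 2

[1;0;0] (link 0 is ground)
L+ [2;0;0]
C(0,1)∈J2 [2;0;1]
L+ [3;0;1]
PS(2,1)∈J2 [3;0;2]
P(0,2)∈J1 [3;1;2]
L+ [4;1;2]
P(1,3)∈J1 [4;2;2]
PS(3,0)∈J2 [4;2;3]
mobility = 9 − 4 − 3 = 2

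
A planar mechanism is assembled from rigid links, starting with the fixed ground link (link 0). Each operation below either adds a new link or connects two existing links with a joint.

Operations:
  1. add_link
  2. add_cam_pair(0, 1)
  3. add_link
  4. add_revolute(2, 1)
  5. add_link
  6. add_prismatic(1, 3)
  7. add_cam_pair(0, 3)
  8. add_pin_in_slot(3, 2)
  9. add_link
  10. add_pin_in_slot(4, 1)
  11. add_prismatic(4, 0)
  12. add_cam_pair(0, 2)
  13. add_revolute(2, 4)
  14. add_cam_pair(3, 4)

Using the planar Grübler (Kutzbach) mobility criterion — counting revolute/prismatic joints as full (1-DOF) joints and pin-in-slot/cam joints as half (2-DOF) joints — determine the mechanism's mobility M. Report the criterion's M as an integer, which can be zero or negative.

M = -2

L=1 J1=0 J2=0
add link → L=2 J1=0 J2=0
C@0,1 dof=2 J2 → L=2 J1=0 J2=1
add link → L=3 J1=0 J2=1
R@2,1 dof=1 J1 → L=3 J1=1 J2=1
add link → L=4 J1=1 J2=1
P@1,3 dof=1 J1 → L=4 J1=2 J2=1
C@0,3 dof=2 J2 → L=4 J1=2 J2=2
PS@3,2 dof=2 J2 → L=4 J1=2 J2=3
add link → L=5 J1=2 J2=3
PS@4,1 dof=2 J2 → L=5 J1=2 J2=4
P@4,0 dof=1 J1 → L=5 J1=3 J2=4
C@0,2 dof=2 J2 → L=5 J1=3 J2=5
R@2,4 dof=1 J1 → L=5 J1=4 J2=5
C@3,4 dof=2 J2 → L=5 J1=4 J2=6
M=3(L−1)−2J1−J2=3·4−2·4−6=-2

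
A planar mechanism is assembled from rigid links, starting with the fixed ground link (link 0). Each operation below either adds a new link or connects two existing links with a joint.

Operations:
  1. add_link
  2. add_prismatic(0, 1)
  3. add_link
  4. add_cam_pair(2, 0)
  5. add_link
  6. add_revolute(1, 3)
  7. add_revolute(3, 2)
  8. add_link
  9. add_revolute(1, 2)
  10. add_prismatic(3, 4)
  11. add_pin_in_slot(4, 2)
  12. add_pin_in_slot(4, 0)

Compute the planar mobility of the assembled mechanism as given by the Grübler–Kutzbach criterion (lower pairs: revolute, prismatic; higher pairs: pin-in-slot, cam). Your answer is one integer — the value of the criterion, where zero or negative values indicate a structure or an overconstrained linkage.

L=1 J1=0 J2=0
add link → L=2 J1=0 J2=0
P@0,1 dof=1 J1 → L=2 J1=1 J2=0
add link → L=3 J1=1 J2=0
C@2,0 dof=2 J2 → L=3 J1=1 J2=1
add link → L=4 J1=1 J2=1
R@1,3 dof=1 J1 → L=4 J1=2 J2=1
R@3,2 dof=1 J1 → L=4 J1=3 J2=1
add link → L=5 J1=3 J2=1
R@1,2 dof=1 J1 → L=5 J1=4 J2=1
P@3,4 dof=1 J1 → L=5 J1=5 J2=1
PS@4,2 dof=2 J2 → L=5 J1=5 J2=2
PS@4,0 dof=2 J2 → L=5 J1=5 J2=3
M=3(L−1)−2J1−J2=3·4−2·5−3=-1

M = -1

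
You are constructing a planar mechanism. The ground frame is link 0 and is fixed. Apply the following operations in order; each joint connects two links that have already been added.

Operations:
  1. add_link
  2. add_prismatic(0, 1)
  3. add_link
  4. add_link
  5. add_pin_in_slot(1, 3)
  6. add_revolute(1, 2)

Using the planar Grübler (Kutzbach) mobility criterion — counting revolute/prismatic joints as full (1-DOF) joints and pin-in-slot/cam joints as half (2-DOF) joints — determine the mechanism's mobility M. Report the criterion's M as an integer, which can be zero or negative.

M = 4

[1;0;0] (link 0 is ground)
L+ [2;0;0]
P(0,1)∈J1 [2;1;0]
L+ [3;1;0]
L+ [4;1;0]
PS(1,3)∈J2 [4;1;1]
R(1,2)∈J1 [4;2;1]
mobility = 9 − 4 − 1 = 4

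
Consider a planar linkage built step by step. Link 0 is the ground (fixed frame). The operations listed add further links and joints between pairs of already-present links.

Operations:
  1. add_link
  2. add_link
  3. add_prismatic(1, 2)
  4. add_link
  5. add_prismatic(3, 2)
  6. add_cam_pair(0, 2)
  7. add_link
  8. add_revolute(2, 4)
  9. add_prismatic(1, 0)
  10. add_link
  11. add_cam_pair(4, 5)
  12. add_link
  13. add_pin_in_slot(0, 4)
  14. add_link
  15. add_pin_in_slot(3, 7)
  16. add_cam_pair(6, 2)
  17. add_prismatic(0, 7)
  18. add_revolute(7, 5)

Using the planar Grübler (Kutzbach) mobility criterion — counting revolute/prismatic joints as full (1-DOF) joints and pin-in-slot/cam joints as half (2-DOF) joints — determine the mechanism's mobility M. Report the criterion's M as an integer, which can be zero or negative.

M = 4

L=1 J1=0 J2=0
add link → L=2 J1=0 J2=0
add link → L=3 J1=0 J2=0
P@1,2 dof=1 J1 → L=3 J1=1 J2=0
add link → L=4 J1=1 J2=0
P@3,2 dof=1 J1 → L=4 J1=2 J2=0
C@0,2 dof=2 J2 → L=4 J1=2 J2=1
add link → L=5 J1=2 J2=1
R@2,4 dof=1 J1 → L=5 J1=3 J2=1
P@1,0 dof=1 J1 → L=5 J1=4 J2=1
add link → L=6 J1=4 J2=1
C@4,5 dof=2 J2 → L=6 J1=4 J2=2
add link → L=7 J1=4 J2=2
PS@0,4 dof=2 J2 → L=7 J1=4 J2=3
add link → L=8 J1=4 J2=3
PS@3,7 dof=2 J2 → L=8 J1=4 J2=4
C@6,2 dof=2 J2 → L=8 J1=4 J2=5
P@0,7 dof=1 J1 → L=8 J1=5 J2=5
R@7,5 dof=1 J1 → L=8 J1=6 J2=5
M=3(L−1)−2J1−J2=3·7−2·6−5=4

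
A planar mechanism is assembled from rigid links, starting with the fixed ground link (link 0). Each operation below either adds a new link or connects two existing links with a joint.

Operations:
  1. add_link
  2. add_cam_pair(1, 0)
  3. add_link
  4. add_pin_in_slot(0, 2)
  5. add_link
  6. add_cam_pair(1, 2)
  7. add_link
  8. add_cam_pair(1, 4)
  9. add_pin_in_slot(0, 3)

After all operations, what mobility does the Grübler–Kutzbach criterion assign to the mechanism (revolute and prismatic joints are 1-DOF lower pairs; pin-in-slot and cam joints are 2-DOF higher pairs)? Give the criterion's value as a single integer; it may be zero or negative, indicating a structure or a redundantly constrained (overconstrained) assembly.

ground; <1,0,0>
#1 <2,0,0>
C:1↔0 J2 <2,0,1>
#2 <3,0,1>
PS:0↔2 J2 <3,0,2>
#3 <4,0,2>
C:1↔2 J2 <4,0,3>
#4 <5,0,3>
C:1↔4 J2 <5,0,4>
PS:0↔3 J2 <5,0,5>
3×4 − 2×0 − 1×5 = 7

M = 7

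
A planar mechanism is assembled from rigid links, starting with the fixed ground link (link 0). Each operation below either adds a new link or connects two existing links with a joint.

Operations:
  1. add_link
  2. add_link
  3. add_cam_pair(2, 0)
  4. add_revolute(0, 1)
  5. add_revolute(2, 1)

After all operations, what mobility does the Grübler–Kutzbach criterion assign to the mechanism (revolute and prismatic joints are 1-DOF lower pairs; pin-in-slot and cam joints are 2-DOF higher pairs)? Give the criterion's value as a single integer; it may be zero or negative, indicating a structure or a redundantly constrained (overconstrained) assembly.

ground; <1,0,0>
#1 <2,0,0>
#2 <3,0,0>
C:2↔0 J2 <3,0,1>
R:0↔1 J1 <3,1,1>
R:2↔1 J1 <3,2,1>
3×2 − 2×2 − 1×1 = 1

M = 1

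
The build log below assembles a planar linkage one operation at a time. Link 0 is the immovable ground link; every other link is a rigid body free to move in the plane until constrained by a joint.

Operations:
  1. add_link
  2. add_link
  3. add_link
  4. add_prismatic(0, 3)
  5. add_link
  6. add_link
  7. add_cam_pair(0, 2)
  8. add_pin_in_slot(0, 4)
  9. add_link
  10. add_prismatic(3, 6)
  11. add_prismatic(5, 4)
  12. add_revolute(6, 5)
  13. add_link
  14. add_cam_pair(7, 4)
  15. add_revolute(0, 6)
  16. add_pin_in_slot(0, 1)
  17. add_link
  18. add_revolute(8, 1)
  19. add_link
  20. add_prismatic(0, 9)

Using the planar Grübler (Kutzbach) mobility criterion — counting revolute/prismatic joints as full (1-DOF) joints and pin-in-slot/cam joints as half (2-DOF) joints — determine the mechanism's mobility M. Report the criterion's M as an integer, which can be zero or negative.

[1;0;0] (link 0 is ground)
L+ [2;0;0]
L+ [3;0;0]
L+ [4;0;0]
P(0,3)∈J1 [4;1;0]
L+ [5;1;0]
L+ [6;1;0]
C(0,2)∈J2 [6;1;1]
PS(0,4)∈J2 [6;1;2]
L+ [7;1;2]
P(3,6)∈J1 [7;2;2]
P(5,4)∈J1 [7;3;2]
R(6,5)∈J1 [7;4;2]
L+ [8;4;2]
C(7,4)∈J2 [8;4;3]
R(0,6)∈J1 [8;5;3]
PS(0,1)∈J2 [8;5;4]
L+ [9;5;4]
R(8,1)∈J1 [9;6;4]
L+ [10;6;4]
P(0,9)∈J1 [10;7;4]
mobility = 27 − 14 − 4 = 9

M = 9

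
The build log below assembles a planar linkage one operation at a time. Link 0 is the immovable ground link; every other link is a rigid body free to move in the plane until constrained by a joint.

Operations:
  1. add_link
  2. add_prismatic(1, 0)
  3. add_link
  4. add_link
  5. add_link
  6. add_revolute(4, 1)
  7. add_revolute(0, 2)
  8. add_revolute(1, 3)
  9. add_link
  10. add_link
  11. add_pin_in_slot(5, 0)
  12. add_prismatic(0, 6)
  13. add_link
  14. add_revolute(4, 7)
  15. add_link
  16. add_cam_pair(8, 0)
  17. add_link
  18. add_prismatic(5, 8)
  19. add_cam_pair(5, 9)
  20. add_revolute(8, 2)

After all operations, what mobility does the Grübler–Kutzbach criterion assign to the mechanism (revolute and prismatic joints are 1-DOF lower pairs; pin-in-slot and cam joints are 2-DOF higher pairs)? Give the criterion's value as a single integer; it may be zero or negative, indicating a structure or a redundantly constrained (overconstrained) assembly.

link 0 = ground. State L|J1|J2 = 1|0|0
+link1  2|0|0
P(1,0) f=1→J1  2|1|0
+link2  3|1|0
+link3  4|1|0
+link4  5|1|0
R(4,1) f=1→J1  5|2|0
R(0,2) f=1→J1  5|3|0
R(1,3) f=1→J1  5|4|0
+link5  6|4|0
+link6  7|4|0
PS(5,0) f=2→J2  7|4|1
P(0,6) f=1→J1  7|5|1
+link7  8|5|1
R(4,7) f=1→J1  8|6|1
+link8  9|6|1
C(8,0) f=2→J2  9|6|2
+link9  10|6|2
P(5,8) f=1→J1  10|7|2
C(5,9) f=2→J2  10|7|3
R(8,2) f=1→J1  10|8|3
M = 3(10−1)−2·8−3 = 27−16−3 = 8

M = 8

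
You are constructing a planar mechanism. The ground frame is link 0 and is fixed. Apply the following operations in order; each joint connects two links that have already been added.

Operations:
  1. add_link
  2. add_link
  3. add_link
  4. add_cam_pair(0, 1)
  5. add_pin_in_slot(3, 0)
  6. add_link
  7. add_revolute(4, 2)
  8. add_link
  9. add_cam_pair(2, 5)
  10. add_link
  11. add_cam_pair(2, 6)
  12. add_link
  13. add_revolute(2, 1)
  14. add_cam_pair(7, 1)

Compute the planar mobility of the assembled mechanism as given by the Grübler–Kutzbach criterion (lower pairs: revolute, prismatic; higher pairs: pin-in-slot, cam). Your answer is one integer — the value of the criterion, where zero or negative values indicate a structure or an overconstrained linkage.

M = 12

link 0 = ground. State L|J1|J2 = 1|0|0
+link1  2|0|0
+link2  3|0|0
+link3  4|0|0
C(0,1) f=2→J2  4|0|1
PS(3,0) f=2→J2  4|0|2
+link4  5|0|2
R(4,2) f=1→J1  5|1|2
+link5  6|1|2
C(2,5) f=2→J2  6|1|3
+link6  7|1|3
C(2,6) f=2→J2  7|1|4
+link7  8|1|4
R(2,1) f=1→J1  8|2|4
C(7,1) f=2→J2  8|2|5
M = 3(8−1)−2·2−5 = 21−4−5 = 12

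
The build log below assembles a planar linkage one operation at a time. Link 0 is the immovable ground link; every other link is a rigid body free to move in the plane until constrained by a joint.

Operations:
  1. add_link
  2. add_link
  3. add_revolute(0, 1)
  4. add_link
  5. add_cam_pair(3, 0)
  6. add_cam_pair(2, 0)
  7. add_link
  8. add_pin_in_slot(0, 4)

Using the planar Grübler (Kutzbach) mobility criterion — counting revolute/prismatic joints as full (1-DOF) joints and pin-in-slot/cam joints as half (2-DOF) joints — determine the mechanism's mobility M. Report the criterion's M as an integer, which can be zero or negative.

M = 7

link 0 = ground. State L|J1|J2 = 1|0|0
+link1  2|0|0
+link2  3|0|0
R(0,1) f=1→J1  3|1|0
+link3  4|1|0
C(3,0) f=2→J2  4|1|1
C(2,0) f=2→J2  4|1|2
+link4  5|1|2
PS(0,4) f=2→J2  5|1|3
M = 3(5−1)−2·1−3 = 12−2−3 = 7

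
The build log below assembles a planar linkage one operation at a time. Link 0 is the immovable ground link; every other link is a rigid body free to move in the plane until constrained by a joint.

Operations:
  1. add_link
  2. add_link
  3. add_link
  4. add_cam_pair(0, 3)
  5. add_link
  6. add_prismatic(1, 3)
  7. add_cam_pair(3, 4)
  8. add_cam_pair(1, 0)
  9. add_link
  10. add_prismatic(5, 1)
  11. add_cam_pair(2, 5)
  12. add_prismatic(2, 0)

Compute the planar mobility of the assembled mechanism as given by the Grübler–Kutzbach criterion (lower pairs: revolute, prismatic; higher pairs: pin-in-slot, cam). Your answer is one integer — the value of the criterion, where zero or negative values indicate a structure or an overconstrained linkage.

M = 5

(L,J1,J2)=(1,0,0); link0 fixed
link1: (2,0,0)
link2: (3,0,0)
link3: (4,0,0)
C 0-3 [J2]: (4,0,1)
link4: (5,0,1)
P 1-3 [J1]: (5,1,1)
C 3-4 [J2]: (5,1,2)
C 1-0 [J2]: (5,1,3)
link5: (6,1,3)
P 5-1 [J1]: (6,2,3)
C 2-5 [J2]: (6,2,4)
P 2-0 [J1]: (6,3,4)
Grübler: 3·5 − 2·3 − 4 = 5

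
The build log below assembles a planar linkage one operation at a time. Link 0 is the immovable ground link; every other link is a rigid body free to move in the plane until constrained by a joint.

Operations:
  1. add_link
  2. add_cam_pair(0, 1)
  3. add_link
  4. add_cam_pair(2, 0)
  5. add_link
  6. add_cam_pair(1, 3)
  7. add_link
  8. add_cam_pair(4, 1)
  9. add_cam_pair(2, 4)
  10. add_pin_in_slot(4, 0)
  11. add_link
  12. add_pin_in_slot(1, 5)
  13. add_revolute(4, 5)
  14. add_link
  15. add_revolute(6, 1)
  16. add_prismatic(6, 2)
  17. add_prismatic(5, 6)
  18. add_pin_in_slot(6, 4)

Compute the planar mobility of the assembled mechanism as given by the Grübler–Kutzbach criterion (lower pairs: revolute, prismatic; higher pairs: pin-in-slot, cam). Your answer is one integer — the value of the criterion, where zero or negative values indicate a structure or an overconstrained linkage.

link 0 = ground. State L|J1|J2 = 1|0|0
+link1  2|0|0
C(0,1) f=2→J2  2|0|1
+link2  3|0|1
C(2,0) f=2→J2  3|0|2
+link3  4|0|2
C(1,3) f=2→J2  4|0|3
+link4  5|0|3
C(4,1) f=2→J2  5|0|4
C(2,4) f=2→J2  5|0|5
PS(4,0) f=2→J2  5|0|6
+link5  6|0|6
PS(1,5) f=2→J2  6|0|7
R(4,5) f=1→J1  6|1|7
+link6  7|1|7
R(6,1) f=1→J1  7|2|7
P(6,2) f=1→J1  7|3|7
P(5,6) f=1→J1  7|4|7
PS(6,4) f=2→J2  7|4|8
M = 3(7−1)−2·4−8 = 18−8−8 = 2

M = 2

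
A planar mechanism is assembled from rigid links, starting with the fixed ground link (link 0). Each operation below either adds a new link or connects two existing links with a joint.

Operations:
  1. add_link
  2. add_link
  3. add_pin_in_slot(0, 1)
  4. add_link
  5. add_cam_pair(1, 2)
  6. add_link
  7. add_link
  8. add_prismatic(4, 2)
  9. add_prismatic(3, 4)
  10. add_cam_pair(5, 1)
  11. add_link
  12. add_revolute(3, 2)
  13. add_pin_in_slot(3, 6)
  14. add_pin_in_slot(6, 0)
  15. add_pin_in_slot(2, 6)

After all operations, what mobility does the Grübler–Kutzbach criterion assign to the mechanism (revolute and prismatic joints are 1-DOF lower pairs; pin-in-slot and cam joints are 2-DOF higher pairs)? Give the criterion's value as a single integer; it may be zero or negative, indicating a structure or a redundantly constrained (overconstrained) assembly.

M = 6

(L,J1,J2)=(1,0,0); link0 fixed
link1: (2,0,0)
link2: (3,0,0)
PS 0-1 [J2]: (3,0,1)
link3: (4,0,1)
C 1-2 [J2]: (4,0,2)
link4: (5,0,2)
link5: (6,0,2)
P 4-2 [J1]: (6,1,2)
P 3-4 [J1]: (6,2,2)
C 5-1 [J2]: (6,2,3)
link6: (7,2,3)
R 3-2 [J1]: (7,3,3)
PS 3-6 [J2]: (7,3,4)
PS 6-0 [J2]: (7,3,5)
PS 2-6 [J2]: (7,3,6)
Grübler: 3·6 − 2·3 − 6 = 6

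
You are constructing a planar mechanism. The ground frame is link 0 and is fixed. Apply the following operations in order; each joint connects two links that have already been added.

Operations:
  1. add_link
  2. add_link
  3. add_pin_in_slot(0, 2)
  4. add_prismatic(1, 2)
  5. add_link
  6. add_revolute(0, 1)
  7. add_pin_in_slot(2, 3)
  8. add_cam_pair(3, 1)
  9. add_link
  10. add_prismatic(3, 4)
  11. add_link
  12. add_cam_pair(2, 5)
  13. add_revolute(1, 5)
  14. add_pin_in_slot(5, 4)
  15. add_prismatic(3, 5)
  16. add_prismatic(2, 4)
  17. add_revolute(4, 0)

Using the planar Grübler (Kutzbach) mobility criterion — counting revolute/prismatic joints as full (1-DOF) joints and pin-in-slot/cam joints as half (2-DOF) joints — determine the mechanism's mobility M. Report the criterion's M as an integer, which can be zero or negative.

(L,J1,J2)=(1,0,0); link0 fixed
link1: (2,0,0)
link2: (3,0,0)
PS 0-2 [J2]: (3,0,1)
P 1-2 [J1]: (3,1,1)
link3: (4,1,1)
R 0-1 [J1]: (4,2,1)
PS 2-3 [J2]: (4,2,2)
C 3-1 [J2]: (4,2,3)
link4: (5,2,3)
P 3-4 [J1]: (5,3,3)
link5: (6,3,3)
C 2-5 [J2]: (6,3,4)
R 1-5 [J1]: (6,4,4)
PS 5-4 [J2]: (6,4,5)
P 3-5 [J1]: (6,5,5)
P 2-4 [J1]: (6,6,5)
R 4-0 [J1]: (6,7,5)
Grübler: 3·5 − 2·7 − 5 = -4

M = -4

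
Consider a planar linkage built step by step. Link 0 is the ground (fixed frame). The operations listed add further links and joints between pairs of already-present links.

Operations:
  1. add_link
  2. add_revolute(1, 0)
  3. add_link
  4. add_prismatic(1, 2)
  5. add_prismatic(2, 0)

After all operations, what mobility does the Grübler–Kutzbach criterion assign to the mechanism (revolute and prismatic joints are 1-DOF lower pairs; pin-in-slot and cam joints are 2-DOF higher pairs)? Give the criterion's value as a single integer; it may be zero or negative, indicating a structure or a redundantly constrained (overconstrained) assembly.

M = 0

ground; <1,0,0>
#1 <2,0,0>
R:1↔0 J1 <2,1,0>
#2 <3,1,0>
P:1↔2 J1 <3,2,0>
P:2↔0 J1 <3,3,0>
3×2 − 2×3 − 1×0 = 0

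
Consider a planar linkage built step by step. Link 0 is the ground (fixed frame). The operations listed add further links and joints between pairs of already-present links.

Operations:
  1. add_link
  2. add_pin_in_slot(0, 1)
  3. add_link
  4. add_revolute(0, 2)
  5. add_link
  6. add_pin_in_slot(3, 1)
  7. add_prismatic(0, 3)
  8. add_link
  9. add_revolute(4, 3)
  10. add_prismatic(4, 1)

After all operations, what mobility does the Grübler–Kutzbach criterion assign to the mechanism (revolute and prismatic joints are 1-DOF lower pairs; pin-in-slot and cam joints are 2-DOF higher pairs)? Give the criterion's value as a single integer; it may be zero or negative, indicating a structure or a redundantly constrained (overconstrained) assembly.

[1;0;0] (link 0 is ground)
L+ [2;0;0]
PS(0,1)∈J2 [2;0;1]
L+ [3;0;1]
R(0,2)∈J1 [3;1;1]
L+ [4;1;1]
PS(3,1)∈J2 [4;1;2]
P(0,3)∈J1 [4;2;2]
L+ [5;2;2]
R(4,3)∈J1 [5;3;2]
P(4,1)∈J1 [5;4;2]
mobility = 12 − 8 − 2 = 2

M = 2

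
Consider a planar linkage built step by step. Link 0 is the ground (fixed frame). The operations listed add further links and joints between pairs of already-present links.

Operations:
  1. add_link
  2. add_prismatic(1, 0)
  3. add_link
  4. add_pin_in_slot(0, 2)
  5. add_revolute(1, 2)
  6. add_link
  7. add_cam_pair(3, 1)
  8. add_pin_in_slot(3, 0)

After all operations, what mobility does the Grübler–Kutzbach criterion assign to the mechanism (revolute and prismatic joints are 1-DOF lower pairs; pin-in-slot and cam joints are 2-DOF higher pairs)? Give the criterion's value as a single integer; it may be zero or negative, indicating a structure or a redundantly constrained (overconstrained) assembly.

M = 2

L=1 J1=0 J2=0
add link → L=2 J1=0 J2=0
P@1,0 dof=1 J1 → L=2 J1=1 J2=0
add link → L=3 J1=1 J2=0
PS@0,2 dof=2 J2 → L=3 J1=1 J2=1
R@1,2 dof=1 J1 → L=3 J1=2 J2=1
add link → L=4 J1=2 J2=1
C@3,1 dof=2 J2 → L=4 J1=2 J2=2
PS@3,0 dof=2 J2 → L=4 J1=2 J2=3
M=3(L−1)−2J1−J2=3·3−2·2−3=2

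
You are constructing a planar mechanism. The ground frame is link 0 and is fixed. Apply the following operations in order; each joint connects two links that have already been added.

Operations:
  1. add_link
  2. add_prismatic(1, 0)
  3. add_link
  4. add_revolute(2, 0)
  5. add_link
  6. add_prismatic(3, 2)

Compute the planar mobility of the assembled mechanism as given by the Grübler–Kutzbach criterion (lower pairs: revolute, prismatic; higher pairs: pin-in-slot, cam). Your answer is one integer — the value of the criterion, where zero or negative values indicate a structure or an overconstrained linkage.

L=1 J1=0 J2=0
add link → L=2 J1=0 J2=0
P@1,0 dof=1 J1 → L=2 J1=1 J2=0
add link → L=3 J1=1 J2=0
R@2,0 dof=1 J1 → L=3 J1=2 J2=0
add link → L=4 J1=2 J2=0
P@3,2 dof=1 J1 → L=4 J1=3 J2=0
M=3(L−1)−2J1−J2=3·3−2·3−0=3

M = 3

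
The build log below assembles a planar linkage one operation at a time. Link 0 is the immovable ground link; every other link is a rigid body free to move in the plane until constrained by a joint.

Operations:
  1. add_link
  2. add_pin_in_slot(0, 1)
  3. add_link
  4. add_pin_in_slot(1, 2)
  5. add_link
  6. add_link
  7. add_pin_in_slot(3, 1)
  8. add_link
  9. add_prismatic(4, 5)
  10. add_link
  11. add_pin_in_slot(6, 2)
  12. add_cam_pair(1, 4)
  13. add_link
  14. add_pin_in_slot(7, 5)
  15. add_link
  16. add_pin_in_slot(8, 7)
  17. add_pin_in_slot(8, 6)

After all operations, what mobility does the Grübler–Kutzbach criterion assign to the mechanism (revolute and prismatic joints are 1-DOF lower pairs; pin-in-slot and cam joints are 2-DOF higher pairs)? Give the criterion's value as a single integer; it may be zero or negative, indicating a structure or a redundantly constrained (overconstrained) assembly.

M = 14

(L,J1,J2)=(1,0,0); link0 fixed
link1: (2,0,0)
PS 0-1 [J2]: (2,0,1)
link2: (3,0,1)
PS 1-2 [J2]: (3,0,2)
link3: (4,0,2)
link4: (5,0,2)
PS 3-1 [J2]: (5,0,3)
link5: (6,0,3)
P 4-5 [J1]: (6,1,3)
link6: (7,1,3)
PS 6-2 [J2]: (7,1,4)
C 1-4 [J2]: (7,1,5)
link7: (8,1,5)
PS 7-5 [J2]: (8,1,6)
link8: (9,1,6)
PS 8-7 [J2]: (9,1,7)
PS 8-6 [J2]: (9,1,8)
Grübler: 3·8 − 2·1 − 8 = 14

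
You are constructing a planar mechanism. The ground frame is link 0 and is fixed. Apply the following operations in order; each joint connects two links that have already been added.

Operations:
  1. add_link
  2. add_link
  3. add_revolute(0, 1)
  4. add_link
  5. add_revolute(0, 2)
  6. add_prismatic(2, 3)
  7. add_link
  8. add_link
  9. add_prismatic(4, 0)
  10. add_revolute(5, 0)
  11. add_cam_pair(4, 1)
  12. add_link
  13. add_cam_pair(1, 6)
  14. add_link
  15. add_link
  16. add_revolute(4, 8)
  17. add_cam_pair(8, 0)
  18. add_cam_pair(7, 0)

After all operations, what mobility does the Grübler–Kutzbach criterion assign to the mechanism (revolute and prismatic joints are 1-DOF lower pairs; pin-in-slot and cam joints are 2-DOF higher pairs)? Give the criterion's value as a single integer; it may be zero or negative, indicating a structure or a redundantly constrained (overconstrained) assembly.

L=1 J1=0 J2=0
add link → L=2 J1=0 J2=0
add link → L=3 J1=0 J2=0
R@0,1 dof=1 J1 → L=3 J1=1 J2=0
add link → L=4 J1=1 J2=0
R@0,2 dof=1 J1 → L=4 J1=2 J2=0
P@2,3 dof=1 J1 → L=4 J1=3 J2=0
add link → L=5 J1=3 J2=0
add link → L=6 J1=3 J2=0
P@4,0 dof=1 J1 → L=6 J1=4 J2=0
R@5,0 dof=1 J1 → L=6 J1=5 J2=0
C@4,1 dof=2 J2 → L=6 J1=5 J2=1
add link → L=7 J1=5 J2=1
C@1,6 dof=2 J2 → L=7 J1=5 J2=2
add link → L=8 J1=5 J2=2
add link → L=9 J1=5 J2=2
R@4,8 dof=1 J1 → L=9 J1=6 J2=2
C@8,0 dof=2 J2 → L=9 J1=6 J2=3
C@7,0 dof=2 J2 → L=9 J1=6 J2=4
M=3(L−1)−2J1−J2=3·8−2·6−4=8

M = 8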